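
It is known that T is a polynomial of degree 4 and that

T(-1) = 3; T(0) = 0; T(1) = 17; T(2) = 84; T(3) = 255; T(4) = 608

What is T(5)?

First differences: -3, 17, 67, 171, 353. Second differences: 20, 50, 104, 182. Third differences: 30, 54, 78. Fourth differences: 24, 24.
Level-4 differences are constant, so T has degree 4.
Extending the table by one column gives the next first difference 637, so T(5) = 608 + 637 = 1245.

1245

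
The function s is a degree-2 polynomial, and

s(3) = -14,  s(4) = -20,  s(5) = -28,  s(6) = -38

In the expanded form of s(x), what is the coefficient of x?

Write s(x) = ax² + bx + c; the 4 given values yield a linear system in the 3 coefficients.
Solving, s(x) = -x² + x - 8.
The coefficient of x is 1.

1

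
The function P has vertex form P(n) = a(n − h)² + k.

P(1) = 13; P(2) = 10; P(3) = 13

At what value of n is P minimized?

First differences -3, 3; second difference 6 = 2a, so a = 3.
Expanding, the n-coefficient is −2ah = -6h; matching it to the data gives h = 2, and then k = 10.
So P(n) = 3(n − 2)² + 10.
Hence h = 2.

2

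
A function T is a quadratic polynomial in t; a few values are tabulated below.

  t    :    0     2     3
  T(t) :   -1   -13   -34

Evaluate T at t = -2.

Write T(t) = at² + bt + c; the 3 given values yield a linear system in the 3 coefficients.
Solving, T(t) = -5t² + 4t - 1.
Then T(-2) = -29.

-29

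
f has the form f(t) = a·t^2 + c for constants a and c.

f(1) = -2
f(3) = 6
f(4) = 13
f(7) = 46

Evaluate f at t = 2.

1

From f(1) = -2 and f(3) = 6: 1a + c = -2 and 9a + c = 6.
Subtracting: 8a = 8, so a = 1; then c = -2 − 1·1 = -3.
So f(t) = 1t² − 3, and f(2) = 1.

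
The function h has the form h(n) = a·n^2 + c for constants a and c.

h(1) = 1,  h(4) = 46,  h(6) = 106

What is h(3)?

25

From h(1) = 1 and h(4) = 46: 1a + c = 1 and 16a + c = 46.
Subtracting: 15a = 45, so a = 3; then c = 1 − 3·1 = -2.
So h(n) = 3n² − 2, and h(3) = 25.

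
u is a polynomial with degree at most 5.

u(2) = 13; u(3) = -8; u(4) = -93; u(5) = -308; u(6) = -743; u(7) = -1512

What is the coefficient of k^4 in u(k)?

Write u(k) = ak^5 + bk^4 + ck³ + dk² + ek + p; the 6 given values yield a linear system in the 6 coefficients.
Solving, the leading coefficient vanishes, and u(k) = -k^4 + 3k³ - 4k² + 7k + 7.
The coefficient of k^4 is -1.

-1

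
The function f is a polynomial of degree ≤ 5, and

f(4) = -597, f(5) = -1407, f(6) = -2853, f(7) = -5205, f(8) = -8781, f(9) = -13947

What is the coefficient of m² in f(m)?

First differences: -810, -1446, -2352, -3576, -5166. Second differences: -636, -906, -1224, -1590. Third differences: -270, -318, -366. Fourth differences: -48, -48.
Level-4 differences are constant, so f has degree 4.
Fitting a degree-4 polynomial gives f(m) = -2m^4 - m³ - m² - 2m + 3.
The coefficient of m² is -1.

-1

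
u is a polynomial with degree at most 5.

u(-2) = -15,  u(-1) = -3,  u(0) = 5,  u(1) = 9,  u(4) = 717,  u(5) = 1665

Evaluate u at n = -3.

Write u(n) = an^5 + bn^4 + cn³ + dn² + en + p; the 6 given values yield a linear system in the 6 coefficients.
Solving, the leading coefficient vanishes, and u(n) = 2n^4 + 4n³ - 4n² + 2n + 5.
Then u(-3) = 17.

17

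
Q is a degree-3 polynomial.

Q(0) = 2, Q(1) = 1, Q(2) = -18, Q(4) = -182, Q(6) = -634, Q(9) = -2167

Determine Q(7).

-1013

Write Q(t) = at³ + bt² + ct + d; the 6 given values yield a linear system in the 4 coefficients.
Solving, Q(t) = -3t³ + 2t + 2.
Then Q(7) = -1013.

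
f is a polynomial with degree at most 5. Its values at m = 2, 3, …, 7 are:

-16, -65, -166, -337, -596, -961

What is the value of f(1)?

-1

First differences: -49, -101, -171, -259, -365. Second differences: -52, -70, -88, -106. Third differences: -18, -18, -18.
Level-3 differences are constant, so f has degree 3.
Fitting a degree-3 polynomial gives f(m) = -3m³ + m² + 3m - 2.
Then f(1) = -1.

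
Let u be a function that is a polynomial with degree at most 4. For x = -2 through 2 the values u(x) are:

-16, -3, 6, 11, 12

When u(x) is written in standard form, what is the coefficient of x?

7

First differences: 13, 9, 5, 1. Second differences: -4, -4, -4.
Level-2 differences are constant, so u has degree 2.
Fitting a degree-2 polynomial gives u(x) = -2x² + 7x + 6.
The coefficient of x is 7.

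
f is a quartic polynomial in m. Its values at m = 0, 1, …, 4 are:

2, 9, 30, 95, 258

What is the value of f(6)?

1214

Write f(m) = am^4 + bm³ + cm² + dm + e; the 5 given values yield a linear system in the 5 coefficients.
Solving, f(m) = m^4 - m³ + 3m² + 4m + 2.
Then f(6) = 1214.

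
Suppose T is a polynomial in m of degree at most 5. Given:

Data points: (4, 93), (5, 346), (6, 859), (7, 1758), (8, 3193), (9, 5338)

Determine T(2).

-17

Write T(m) = am^5 + bm^4 + cm³ + dm² + em + p; the 6 given values yield a linear system in the 6 coefficients.
Solving, the leading coefficient vanishes, and T(m) = m^4 - m³ - 6m² - m + 1.
Then T(2) = -17.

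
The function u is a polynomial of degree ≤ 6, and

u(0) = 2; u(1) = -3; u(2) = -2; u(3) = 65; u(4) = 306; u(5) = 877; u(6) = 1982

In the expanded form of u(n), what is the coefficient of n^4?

First differences: -5, 1, 67, 241, 571, 1105. Second differences: 6, 66, 174, 330, 534. Third differences: 60, 108, 156, 204. Fourth differences: 48, 48, 48.
Level-4 differences are constant, so u has degree 4.
Fitting a degree-4 polynomial gives u(n) = 2n^4 - 2n³ - 5n² + 2.
The coefficient of n^4 is 2.

2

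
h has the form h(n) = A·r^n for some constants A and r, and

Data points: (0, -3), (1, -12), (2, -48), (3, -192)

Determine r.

Consecutive ratio: -12/(-3) = 4, and -48/(-12) = 4, so r = 4.
Then A·4^0 = -3 gives A = -3, and h(n) = -3·4^n.

4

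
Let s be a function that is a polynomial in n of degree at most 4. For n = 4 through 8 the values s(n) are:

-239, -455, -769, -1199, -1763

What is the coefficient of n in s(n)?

3

First differences: -216, -314, -430, -564. Second differences: -98, -116, -134. Third differences: -18, -18.
Level-3 differences are constant, so s has degree 3.
Fitting a degree-3 polynomial gives s(n) = -3n³ - 4n² + 3n + 5.
The coefficient of n is 3.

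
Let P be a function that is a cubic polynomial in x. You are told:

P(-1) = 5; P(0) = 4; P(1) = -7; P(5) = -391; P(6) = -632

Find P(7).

-955

Write P(x) = ax³ + bx² + cx + d; the 5 given values yield a linear system in the 4 coefficients.
Solving, P(x) = -2x³ - 5x² - 4x + 4.
Then P(7) = -955.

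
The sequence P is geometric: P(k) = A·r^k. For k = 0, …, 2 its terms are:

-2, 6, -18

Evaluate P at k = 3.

54

Consecutive ratio: 6/(-2) = -3, and -18/6 = -3, so r = -3.
Then A·(-3)^0 = -2 gives A = -2, and P(k) = -2·(-3)^k.
P(3) = -2·(-3)^3 = 54.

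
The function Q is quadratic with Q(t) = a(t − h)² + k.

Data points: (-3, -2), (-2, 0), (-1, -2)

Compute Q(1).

-18

First differences 2, -2; second difference -4 = 2a, so a = -2.
Expanding, the t-coefficient is −2ah = 4h; matching it to the data gives h = -2, and then k = 0.
So Q(t) = -2(t + 2)² + 0.
Q(1) = -2·3² + 0 = -18.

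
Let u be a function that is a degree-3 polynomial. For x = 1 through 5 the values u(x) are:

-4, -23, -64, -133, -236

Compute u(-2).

-19

Write u(x) = ax³ + bx² + cx + d; the 5 given values yield a linear system in the 4 coefficients.
Solving, u(x) = -x³ - 5x² + 3x - 1.
Then u(-2) = -19.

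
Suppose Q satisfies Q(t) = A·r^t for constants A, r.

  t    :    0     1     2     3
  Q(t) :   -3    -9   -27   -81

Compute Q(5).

Consecutive ratio: -9/(-3) = 3, and -27/(-9) = 3, so r = 3.
Then A·3^0 = -3 gives A = -3, and Q(t) = -3·3^t.
Q(5) = -3·3^5 = -729.

-729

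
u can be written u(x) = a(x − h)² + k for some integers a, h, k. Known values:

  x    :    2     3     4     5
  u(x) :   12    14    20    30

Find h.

2

First differences 2, 6, 10; second difference 4 = 2a, so a = 2.
Expanding, the x-coefficient is −2ah = -4h; matching it to the data gives h = 2, and then k = 12.
So u(x) = 2(x − 2)² + 12.
Hence h = 2.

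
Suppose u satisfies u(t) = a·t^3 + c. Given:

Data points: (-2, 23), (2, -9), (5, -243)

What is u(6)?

From u(-2) = 23 and u(2) = -9: -8a + c = 23 and 8a + c = -9.
Subtracting: 16a = -32, so a = -2; then c = 23 − (-2)·(-8) = 7.
So u(t) = -2t³ + 7, and u(6) = -425.

-425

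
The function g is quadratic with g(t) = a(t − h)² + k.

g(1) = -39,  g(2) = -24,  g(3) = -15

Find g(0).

First differences 15, 9; second difference -6 = 2a, so a = -3.
Expanding, the t-coefficient is −2ah = 6h; matching it to the data gives h = 4, and then k = -12.
So g(t) = -3(t − 4)² − 12.
g(0) = -3·(-4)² − 12 = -60.

-60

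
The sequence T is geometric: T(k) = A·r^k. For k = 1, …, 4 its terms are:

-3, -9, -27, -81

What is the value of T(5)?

-243

Consecutive ratio: -9/(-3) = 3, and -27/(-9) = 3, so r = 3.
Then A·3^1 = -3 gives A = -1, and T(k) = -1·3^k.
T(5) = -1·3^5 = -243.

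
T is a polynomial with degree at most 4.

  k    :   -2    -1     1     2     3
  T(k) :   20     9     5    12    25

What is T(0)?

Write T(k) = ak^4 + bk³ + ck² + dk + e; the 5 given values yield a linear system in the 5 coefficients.
Solving, the top 2 coefficients vanish, and T(k) = 3k² - 2k + 4.
The constant term is T(0) = 4.

4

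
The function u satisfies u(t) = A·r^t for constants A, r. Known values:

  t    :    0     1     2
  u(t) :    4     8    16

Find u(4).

64

Consecutive ratio: 8/4 = 2, and 16/8 = 2, so r = 2.
Then A·2^0 = 4 gives A = 4, and u(t) = 4·2^t.
u(4) = 4·2^4 = 64.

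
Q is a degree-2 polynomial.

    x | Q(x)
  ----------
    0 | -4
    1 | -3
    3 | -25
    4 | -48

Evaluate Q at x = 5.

Write Q(x) = ax² + bx + c; the 4 given values yield a linear system in the 3 coefficients.
Solving, Q(x) = -4x² + 5x - 4.
Then Q(5) = -79.

-79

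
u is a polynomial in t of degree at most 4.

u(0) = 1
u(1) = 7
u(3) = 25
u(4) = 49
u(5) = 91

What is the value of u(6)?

157

Write u(t) = at^4 + bt³ + ct² + dt + e; the 5 given values yield a linear system in the 5 coefficients.
Solving, the leading coefficient vanishes, and u(t) = t³ - 3t² + 8t + 1.
Then u(6) = 157.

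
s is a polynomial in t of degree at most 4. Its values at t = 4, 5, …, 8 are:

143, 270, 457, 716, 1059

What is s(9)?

First differences: 127, 187, 259, 343. Second differences: 60, 72, 84. Third differences: 12, 12.
Level-3 differences are constant, so s has degree 3.
Extending the table by one column gives the next first difference 439, so s(9) = 1059 + 439 = 1498.

1498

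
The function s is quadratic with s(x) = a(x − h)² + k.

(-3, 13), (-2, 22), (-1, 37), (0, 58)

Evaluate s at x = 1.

First differences 9, 15, 21; second difference 6 = 2a, so a = 3.
Expanding, the x-coefficient is −2ah = -6h; matching it to the data gives h = -4, and then k = 10.
So s(x) = 3(x + 4)² + 10.
s(1) = 3·5² + 10 = 85.

85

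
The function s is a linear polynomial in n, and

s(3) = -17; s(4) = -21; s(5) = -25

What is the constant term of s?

First differences: -4, -4.
Level-1 differences are constant, so s has degree 1.
Fitting a degree-1 polynomial gives s(n) = -4n - 5.
The constant term is s(0) = -5.

-5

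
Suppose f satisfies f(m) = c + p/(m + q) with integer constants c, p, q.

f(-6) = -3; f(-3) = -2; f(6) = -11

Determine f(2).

13

(f(m) − c)(m + q) = p for each data point; the three points give a linear system in c and q, then p follows.
Solving: c = -5, q = -3, p = -18, so f(m) = -5 − 18/(m − 3).
Then f(2) = -5 − 18/(-1) = 13.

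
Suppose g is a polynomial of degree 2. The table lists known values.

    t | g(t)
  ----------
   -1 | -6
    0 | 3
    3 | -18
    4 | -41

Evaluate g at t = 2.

-3

Write g(t) = at² + bt + c; the 4 given values yield a linear system in the 3 coefficients.
Solving, g(t) = -4t² + 5t + 3.
Then g(2) = -3.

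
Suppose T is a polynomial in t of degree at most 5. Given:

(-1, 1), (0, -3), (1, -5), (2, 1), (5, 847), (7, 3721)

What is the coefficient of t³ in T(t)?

Write T(t) = at^5 + bt^4 + ct³ + dt² + et + p; the 6 given values yield a linear system in the 6 coefficients.
Solving, the leading coefficient vanishes, and T(t) = 2t^4 - 3t³ - t² - 3.
The coefficient of t³ is -3.

-3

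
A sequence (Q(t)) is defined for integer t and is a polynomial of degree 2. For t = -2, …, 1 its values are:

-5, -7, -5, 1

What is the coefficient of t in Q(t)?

First differences: -2, 2, 6. Second differences: 4, 4.
Level-2 differences are constant, so Q has degree 2.
Fitting a degree-2 polynomial gives Q(t) = 2t² + 4t - 5.
The coefficient of t is 4.

4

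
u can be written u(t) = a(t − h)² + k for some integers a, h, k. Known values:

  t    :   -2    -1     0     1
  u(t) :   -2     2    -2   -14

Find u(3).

First differences 4, -4, -12; second difference -8 = 2a, so a = -4.
Expanding, the t-coefficient is −2ah = 8h; matching it to the data gives h = -1, and then k = 2.
So u(t) = -4(t + 1)² + 2.
u(3) = -4·4² + 2 = -62.

-62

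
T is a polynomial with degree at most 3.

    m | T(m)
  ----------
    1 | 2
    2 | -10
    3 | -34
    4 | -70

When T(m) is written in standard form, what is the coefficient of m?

Write T(m) = am³ + bm² + cm + d; the 4 given values yield a linear system in the 4 coefficients.
Solving, the leading coefficient vanishes, and T(m) = -6m² + 6m + 2.
The coefficient of m is 6.

6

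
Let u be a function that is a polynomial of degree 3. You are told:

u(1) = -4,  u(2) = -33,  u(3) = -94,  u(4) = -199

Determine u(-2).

Write u(x) = ax³ + bx² + cx + d; the 4 given values yield a linear system in the 4 coefficients.
Solving, u(x) = -2x³ - 4x² - 3x + 5.
Then u(-2) = 11.

11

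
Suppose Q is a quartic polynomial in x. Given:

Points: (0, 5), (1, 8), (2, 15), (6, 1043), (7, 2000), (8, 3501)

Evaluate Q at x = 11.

13128

Write Q(x) = ax^4 + bx³ + cx² + dx + e; the 6 given values yield a linear system in the 5 coefficients.
Solving, Q(x) = x^4 - x³ - 2x² + 5x + 5.
Then Q(11) = 13128.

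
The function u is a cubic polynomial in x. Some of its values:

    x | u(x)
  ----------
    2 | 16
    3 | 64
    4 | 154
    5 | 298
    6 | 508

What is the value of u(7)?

796

First differences: 48, 90, 144, 210. Second differences: 42, 54, 66. Third differences: 12, 12.
Level-3 differences are constant, so u has degree 3.
Fitting a degree-3 polynomial gives u(x) = 2x³ + 3x² - 5x - 2.
Then u(7) = 796.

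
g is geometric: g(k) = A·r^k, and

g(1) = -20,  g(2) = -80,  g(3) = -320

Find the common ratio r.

4

Consecutive ratio: -80/(-20) = 4, and -320/(-80) = 4, so r = 4.
Then A·4^1 = -20 gives A = -5, and g(k) = -5·4^k.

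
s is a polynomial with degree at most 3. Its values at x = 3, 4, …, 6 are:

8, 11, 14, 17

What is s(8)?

23

First differences: 3, 3, 3.
Level-1 differences are constant, so s has degree 1.
Fitting a degree-1 polynomial gives s(x) = 3x - 1.
Then s(8) = 23.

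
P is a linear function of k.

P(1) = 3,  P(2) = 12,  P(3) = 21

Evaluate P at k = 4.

First differences: 9, 9.
Level-1 differences are constant, so P has degree 1.
Fitting a degree-1 polynomial gives P(k) = 9k - 6.
Then P(4) = 30.

30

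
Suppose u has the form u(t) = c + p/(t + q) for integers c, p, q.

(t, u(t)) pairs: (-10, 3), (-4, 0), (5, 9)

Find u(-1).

(u(t) − c)(t + q) = p for each data point; the three points give a linear system in c and q, then p follows.
Solving: c = 5, q = 0, p = 20, so u(t) = 5 + 20/(t + 0).
Then u(-1) = 5 + 20/(-1) = -15.

-15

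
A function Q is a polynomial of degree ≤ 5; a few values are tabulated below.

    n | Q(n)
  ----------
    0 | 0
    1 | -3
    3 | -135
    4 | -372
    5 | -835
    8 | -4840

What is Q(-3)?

Write Q(n) = an^5 + bn^4 + cn³ + dn² + en + p; the 6 given values yield a linear system in the 6 coefficients.
Solving, the leading coefficient vanishes, and Q(n) = -n^4 - n³ - 4n² + 3n.
Then Q(-3) = -99.

-99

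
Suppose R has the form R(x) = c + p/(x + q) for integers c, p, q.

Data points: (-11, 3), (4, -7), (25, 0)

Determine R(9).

(R(x) − c)(x + q) = p for each data point; the three points give a linear system in c and q, then p follows.
Solving: c = 1, q = -1, p = -24, so R(x) = 1 − 24/(x − 1).
Then R(9) = 1 − 24/8 = -2.

-2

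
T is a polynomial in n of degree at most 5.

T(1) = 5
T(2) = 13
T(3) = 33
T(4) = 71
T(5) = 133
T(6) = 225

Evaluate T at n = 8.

First differences: 8, 20, 38, 62, 92. Second differences: 12, 18, 24, 30. Third differences: 6, 6, 6.
Level-3 differences are constant, so T has degree 3.
Fitting a degree-3 polynomial gives T(n) = n³ + n + 3.
Then T(8) = 523.

523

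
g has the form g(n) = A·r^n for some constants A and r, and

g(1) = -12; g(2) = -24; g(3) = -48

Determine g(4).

Consecutive ratio: -24/(-12) = 2, and -48/(-24) = 2, so r = 2.
Then A·2^1 = -12 gives A = -6, and g(n) = -6·2^n.
g(4) = -6·2^4 = -96.

-96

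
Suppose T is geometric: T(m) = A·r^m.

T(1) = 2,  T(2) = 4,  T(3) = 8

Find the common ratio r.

2

Consecutive ratio: 4/2 = 2, and 8/4 = 2, so r = 2.
Then A·2^1 = 2 gives A = 1, and T(m) = 1·2^m.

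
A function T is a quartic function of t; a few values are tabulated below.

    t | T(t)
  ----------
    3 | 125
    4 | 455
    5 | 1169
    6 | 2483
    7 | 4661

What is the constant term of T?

-1

Write T(t) = at^4 + bt³ + ct² + dt + e; the 5 given values yield a linear system in the 5 coefficients.
Solving, T(t) = 2t^4 - 2t² - 6t - 1.
The constant term is T(0) = -1.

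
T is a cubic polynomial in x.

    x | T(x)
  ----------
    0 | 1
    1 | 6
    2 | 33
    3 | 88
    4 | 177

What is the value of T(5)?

306

First differences: 5, 27, 55, 89. Second differences: 22, 28, 34. Third differences: 6, 6.
Level-3 differences are constant, so T has degree 3.
Fitting a degree-3 polynomial gives T(x) = x³ + 8x² - 4x + 1.
Then T(5) = 306.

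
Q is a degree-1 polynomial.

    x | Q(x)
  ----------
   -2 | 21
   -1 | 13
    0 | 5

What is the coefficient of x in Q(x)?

-8

First differences: -8, -8.
Level-1 differences are constant, so Q has degree 1.
Fitting a degree-1 polynomial gives Q(x) = -8x + 5.
The coefficient of x is -8.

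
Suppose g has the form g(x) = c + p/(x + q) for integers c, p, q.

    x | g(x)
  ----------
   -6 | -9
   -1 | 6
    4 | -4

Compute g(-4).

-12

(g(x) − c)(x + q) = p for each data point; the three points give a linear system in c and q, then p follows.
Solving: c = -6, q = 2, p = 12, so g(x) = -6 + 12/(x + 2).
Then g(-4) = -6 + 12/(-2) = -12.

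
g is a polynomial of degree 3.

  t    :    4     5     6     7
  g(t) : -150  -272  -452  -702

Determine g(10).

Write g(t) = at³ + bt² + ct + d; the 4 given values yield a linear system in the 4 coefficients.
Solving, g(t) = -2t³ + t² - 9t - 2.
Then g(10) = -1992.

-1992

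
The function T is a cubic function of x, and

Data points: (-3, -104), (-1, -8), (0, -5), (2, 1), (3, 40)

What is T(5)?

280

Write T(x) = ax³ + bx² + cx + d; the 5 given values yield a linear system in the 4 coefficients.
Solving, T(x) = 3x³ - 3x² - 3x - 5.
Then T(5) = 280.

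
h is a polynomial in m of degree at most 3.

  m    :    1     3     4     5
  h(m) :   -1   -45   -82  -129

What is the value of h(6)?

-186

Write h(m) = am³ + bm² + cm + d; the 4 given values yield a linear system in the 4 coefficients.
Solving, the leading coefficient vanishes, and h(m) = -5m² - 2m + 6.
Then h(6) = -186.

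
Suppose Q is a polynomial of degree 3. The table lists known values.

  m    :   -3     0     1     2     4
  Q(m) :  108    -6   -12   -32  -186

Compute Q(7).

Write Q(m) = am³ + bm² + cm + d; the 5 given values yield a linear system in the 4 coefficients.
Solving, Q(m) = -3m³ + 2m² - 5m - 6.
Then Q(7) = -972.

-972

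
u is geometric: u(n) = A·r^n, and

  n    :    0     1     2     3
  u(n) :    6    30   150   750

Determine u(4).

3750

Consecutive ratio: 30/6 = 5, and 150/30 = 5, so r = 5.
Then A·5^0 = 6 gives A = 6, and u(n) = 6·5^n.
u(4) = 6·5^4 = 3750.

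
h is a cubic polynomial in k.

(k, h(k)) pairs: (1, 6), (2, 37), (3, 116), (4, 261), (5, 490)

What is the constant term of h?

5

Write h(k) = ak³ + bk² + ck + d; the 5 given values yield a linear system in the 4 coefficients.
Solving, h(k) = 3k³ + 6k² - 8k + 5.
The constant term is h(0) = 5.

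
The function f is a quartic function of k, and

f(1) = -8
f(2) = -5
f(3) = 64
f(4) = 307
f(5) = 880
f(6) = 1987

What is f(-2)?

19

First differences: 3, 69, 243, 573, 1107. Second differences: 66, 174, 330, 534. Third differences: 108, 156, 204. Fourth differences: 48, 48.
Level-4 differences are constant, so f has degree 4.
Fitting a degree-4 polynomial gives f(k) = 2k^4 - 2k³ - 5k² + 2k - 5.
Then f(-2) = 19.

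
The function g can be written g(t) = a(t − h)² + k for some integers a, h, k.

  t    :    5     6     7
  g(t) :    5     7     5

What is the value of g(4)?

-1

First differences 2, -2; second difference -4 = 2a, so a = -2.
Expanding, the t-coefficient is −2ah = 4h; matching it to the data gives h = 6, and then k = 7.
So g(t) = -2(t − 6)² + 7.
g(4) = -2·(-2)² + 7 = -1.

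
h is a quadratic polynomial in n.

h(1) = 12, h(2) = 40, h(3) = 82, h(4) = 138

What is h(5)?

First differences: 28, 42, 56. Second differences: 14, 14.
Level-2 differences are constant, so h has degree 2.
Extending the table by one column gives the next first difference 70, so h(5) = 138 + 70 = 208.

208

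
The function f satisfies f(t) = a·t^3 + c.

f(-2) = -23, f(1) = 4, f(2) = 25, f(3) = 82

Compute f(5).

376

From f(-2) = -23 and f(1) = 4: -8a + c = -23 and 1a + c = 4.
Subtracting: 9a = 27, so a = 3; then c = -23 − 3·(-8) = 1.
So f(t) = 3t³ + 1, and f(5) = 376.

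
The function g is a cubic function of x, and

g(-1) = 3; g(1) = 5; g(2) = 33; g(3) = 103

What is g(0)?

1

Write g(x) = ax³ + bx² + cx + d; the 4 given values yield a linear system in the 4 coefficients.
Solving, g(x) = 3x³ + 3x² - 2x + 1.
Then g(0) = 1.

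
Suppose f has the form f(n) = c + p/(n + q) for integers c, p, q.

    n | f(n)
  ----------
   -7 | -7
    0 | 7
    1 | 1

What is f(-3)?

-11

(f(n) − c)(n + q) = p for each data point; the three points give a linear system in c and q, then p follows.
Solving: c = -5, q = 1, p = 12, so f(n) = -5 + 12/(n + 1).
Then f(-3) = -5 + 12/(-2) = -11.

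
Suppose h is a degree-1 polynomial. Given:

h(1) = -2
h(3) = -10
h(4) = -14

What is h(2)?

Write h(k) = ak + b; the 3 given values yield a linear system in the 2 coefficients.
Solving, h(k) = -4k + 2.
Then h(2) = -6.

-6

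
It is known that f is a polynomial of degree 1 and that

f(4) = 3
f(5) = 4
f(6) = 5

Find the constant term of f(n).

-1

First differences: 1, 1.
Level-1 differences are constant, so f has degree 1.
Fitting a degree-1 polynomial gives f(n) = n - 1.
The constant term is f(0) = -1.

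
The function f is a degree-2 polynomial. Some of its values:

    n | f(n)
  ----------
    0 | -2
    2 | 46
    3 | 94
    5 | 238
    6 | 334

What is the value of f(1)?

Write f(n) = an² + bn + c; the 5 given values yield a linear system in the 3 coefficients.
Solving, f(n) = 8n² + 8n - 2.
Then f(1) = 14.

14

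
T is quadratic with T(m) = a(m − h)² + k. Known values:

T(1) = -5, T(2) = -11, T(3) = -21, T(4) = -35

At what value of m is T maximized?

0

First differences -6, -10, -14; second difference -4 = 2a, so a = -2.
Expanding, the m-coefficient is −2ah = 4h; matching it to the data gives h = 0, and then k = -3.
So T(m) = -2(m + 0)² − 3.
Hence h = 0.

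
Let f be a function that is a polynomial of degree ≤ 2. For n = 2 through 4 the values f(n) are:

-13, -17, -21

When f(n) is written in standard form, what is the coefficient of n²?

First differences: -4, -4.
Level-1 differences are constant, so f has degree 1.
Fitting a degree-1 polynomial gives f(n) = -4n - 5.
The coefficient of n² is 0.

0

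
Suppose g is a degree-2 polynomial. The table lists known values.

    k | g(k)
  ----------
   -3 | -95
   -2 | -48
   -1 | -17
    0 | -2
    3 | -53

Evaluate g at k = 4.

Write g(k) = ak² + bk + c; the 5 given values yield a linear system in the 3 coefficients.
Solving, g(k) = -8k² + 7k - 2.
Then g(4) = -102.

-102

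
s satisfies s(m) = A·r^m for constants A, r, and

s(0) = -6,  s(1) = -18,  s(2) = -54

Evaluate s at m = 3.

Consecutive ratio: -18/(-6) = 3, and -54/(-18) = 3, so r = 3.
Then A·3^0 = -6 gives A = -6, and s(m) = -6·3^m.
s(3) = -6·3^3 = -162.

-162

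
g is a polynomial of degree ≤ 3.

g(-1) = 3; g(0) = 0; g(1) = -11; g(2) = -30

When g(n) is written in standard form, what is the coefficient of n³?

First differences: -3, -11, -19. Second differences: -8, -8.
Level-2 differences are constant, so g has degree 2.
Fitting a degree-2 polynomial gives g(n) = -4n² - 7n.
The coefficient of n³ is 0.

0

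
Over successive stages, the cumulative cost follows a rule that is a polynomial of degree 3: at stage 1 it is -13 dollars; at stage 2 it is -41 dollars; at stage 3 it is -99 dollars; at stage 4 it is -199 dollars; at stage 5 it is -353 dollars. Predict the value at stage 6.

-573

Write the value at t as f(t).
Write f(t) = at³ + bt² + ct + d; the 5 given values yield a linear system in the 4 coefficients.
Solving, f(t) = -2t³ - 3t² - 5t - 3.
Then f(6) = -573.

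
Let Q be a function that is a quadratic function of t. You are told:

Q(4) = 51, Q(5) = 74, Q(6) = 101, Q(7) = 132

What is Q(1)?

First differences: 23, 27, 31. Second differences: 4, 4.
Level-2 differences are constant, so Q has degree 2.
Fitting a degree-2 polynomial gives Q(t) = 2t² + 5t - 1.
Then Q(1) = 6.

6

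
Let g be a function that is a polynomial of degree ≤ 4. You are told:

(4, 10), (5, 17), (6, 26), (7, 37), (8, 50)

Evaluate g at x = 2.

2

Write g(x) = ax^4 + bx³ + cx² + dx + e; the 5 given values yield a linear system in the 5 coefficients.
Solving, the top 2 coefficients vanish, and g(x) = x² - 2x + 2.
Then g(2) = 2.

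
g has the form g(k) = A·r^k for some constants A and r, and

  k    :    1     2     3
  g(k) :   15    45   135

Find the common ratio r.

Consecutive ratio: 45/15 = 3, and 135/45 = 3, so r = 3.
Then A·3^1 = 15 gives A = 5, and g(k) = 5·3^k.

3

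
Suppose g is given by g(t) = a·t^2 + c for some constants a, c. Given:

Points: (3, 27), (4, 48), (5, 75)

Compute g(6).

From g(3) = 27 and g(4) = 48: 9a + c = 27 and 16a + c = 48.
Subtracting: 7a = 21, so a = 3; then c = 27 − 3·9 = 0.
So g(t) = 3t² + 0, and g(6) = 108.

108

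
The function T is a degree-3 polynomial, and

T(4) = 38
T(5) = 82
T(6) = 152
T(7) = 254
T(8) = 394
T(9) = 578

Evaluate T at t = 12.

1454

First differences: 44, 70, 102, 140, 184. Second differences: 26, 32, 38, 44. Third differences: 6, 6, 6.
Level-3 differences are constant, so T has degree 3.
Fitting a degree-3 polynomial gives T(t) = t³ - 2t² + t + 2.
Then T(12) = 1454.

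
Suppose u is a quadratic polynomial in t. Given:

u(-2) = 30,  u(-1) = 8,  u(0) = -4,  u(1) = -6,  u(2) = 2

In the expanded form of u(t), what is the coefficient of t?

First differences: -22, -12, -2, 8. Second differences: 10, 10, 10.
Level-2 differences are constant, so u has degree 2.
Fitting a degree-2 polynomial gives u(t) = 5t² - 7t - 4.
The coefficient of t is -7.

-7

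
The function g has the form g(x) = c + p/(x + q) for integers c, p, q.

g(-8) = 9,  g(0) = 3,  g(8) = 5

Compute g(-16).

(g(x) − c)(x + q) = p for each data point; the three points give a linear system in c and q, then p follows.
Solving: c = 6, q = 4, p = -12, so g(x) = 6 − 12/(x + 4).
Then g(-16) = 6 − 12/(-12) = 7.

7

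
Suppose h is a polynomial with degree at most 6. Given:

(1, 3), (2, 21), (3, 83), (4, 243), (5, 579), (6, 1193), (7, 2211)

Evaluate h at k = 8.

3783

Write h(k) = ak^6 + bk^5 + ck^4 + dk³ + ek² + pk + q; the 7 given values yield a linear system in the 7 coefficients.
Solving, the top 2 coefficients vanish, and h(k) = k^4 - k³ + 3k² + k - 1.
Then h(8) = 3783.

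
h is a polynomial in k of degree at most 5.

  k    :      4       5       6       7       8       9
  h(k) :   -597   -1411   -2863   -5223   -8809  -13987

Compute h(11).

-30823

Write h(k) = ak^5 + bk^4 + ck³ + dk² + ek + p; the 6 given values yield a linear system in the 6 coefficients.
Solving, the leading coefficient vanishes, and h(k) = -2k^4 - k³ - 2k² + 3k - 1.
Then h(11) = -30823.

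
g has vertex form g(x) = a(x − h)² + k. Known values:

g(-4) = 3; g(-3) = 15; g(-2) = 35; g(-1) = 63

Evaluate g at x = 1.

143

First differences 12, 20, 28; second difference 8 = 2a, so a = 4.
Expanding, the x-coefficient is −2ah = -8h; matching it to the data gives h = -5, and then k = -1.
So g(x) = 4(x + 5)² − 1.
g(1) = 4·6² − 1 = 143.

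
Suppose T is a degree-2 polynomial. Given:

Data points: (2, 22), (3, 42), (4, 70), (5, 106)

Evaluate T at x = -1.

Write T(x) = ax² + bx + c; the 4 given values yield a linear system in the 3 coefficients.
Solving, T(x) = 4x² + 6.
Then T(-1) = 10.

10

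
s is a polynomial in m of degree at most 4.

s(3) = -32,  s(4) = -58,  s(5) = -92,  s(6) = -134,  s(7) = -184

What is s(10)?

-382

First differences: -26, -34, -42, -50. Second differences: -8, -8, -8.
Level-2 differences are constant, so s has degree 2.
Fitting a degree-2 polynomial gives s(m) = -4m² + 2m - 2.
Then s(10) = -382.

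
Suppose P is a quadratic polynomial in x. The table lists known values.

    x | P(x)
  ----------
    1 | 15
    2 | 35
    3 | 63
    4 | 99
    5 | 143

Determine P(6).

195

Write P(x) = ax² + bx + c; the 5 given values yield a linear system in the 3 coefficients.
Solving, P(x) = 4x² + 8x + 3.
Then P(6) = 195.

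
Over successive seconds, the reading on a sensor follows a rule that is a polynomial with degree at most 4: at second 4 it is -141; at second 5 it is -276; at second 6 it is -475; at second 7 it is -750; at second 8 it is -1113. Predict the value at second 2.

Write the value at n as P(n).
First differences: -135, -199, -275, -363. Second differences: -64, -76, -88. Third differences: -12, -12.
Level-3 differences are constant, so P has degree 3.
Fitting a degree-3 polynomial gives P(n) = -2n³ - 2n² + 5n - 1.
Then P(2) = -15.

-15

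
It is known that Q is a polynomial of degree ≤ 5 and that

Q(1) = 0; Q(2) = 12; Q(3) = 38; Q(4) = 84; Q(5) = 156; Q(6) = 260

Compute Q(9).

First differences: 12, 26, 46, 72, 104. Second differences: 14, 20, 26, 32. Third differences: 6, 6, 6.
Level-3 differences are constant, so Q has degree 3.
Fitting a degree-3 polynomial gives Q(x) = x³ + x² + 2x - 4.
Then Q(9) = 824.

824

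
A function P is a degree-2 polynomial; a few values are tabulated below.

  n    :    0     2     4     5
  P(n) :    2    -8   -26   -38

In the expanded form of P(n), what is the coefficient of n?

Write P(n) = an² + bn + c; the 4 given values yield a linear system in the 3 coefficients.
Solving, P(n) = -n² - 3n + 2.
The coefficient of n is -3.

-3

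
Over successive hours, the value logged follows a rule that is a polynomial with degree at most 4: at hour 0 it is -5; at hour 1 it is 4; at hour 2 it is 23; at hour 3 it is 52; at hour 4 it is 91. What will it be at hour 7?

Write the value at k as P(k).
First differences: 9, 19, 29, 39. Second differences: 10, 10, 10.
Level-2 differences are constant, so P has degree 2.
Fitting a degree-2 polynomial gives P(k) = 5k² + 4k - 5.
Then P(7) = 268.

268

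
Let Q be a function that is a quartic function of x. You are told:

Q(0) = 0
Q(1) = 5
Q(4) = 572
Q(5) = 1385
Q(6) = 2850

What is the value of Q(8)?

Write Q(x) = ax^4 + bx³ + cx² + dx + e; the 5 given values yield a linear system in the 5 coefficients.
Solving, Q(x) = 2x^4 + 2x³ - 6x² + 7x.
Then Q(8) = 8888.

8888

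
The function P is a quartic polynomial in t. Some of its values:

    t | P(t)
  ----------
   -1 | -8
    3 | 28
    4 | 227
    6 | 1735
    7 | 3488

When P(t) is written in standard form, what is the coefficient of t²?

Write P(t) = at^4 + bt³ + ct² + dt + e; the 5 given values yield a linear system in the 5 coefficients.
Solving, P(t) = 2t^4 - 3t³ - 6t² + 2t - 5.
The coefficient of t² is -6.

-6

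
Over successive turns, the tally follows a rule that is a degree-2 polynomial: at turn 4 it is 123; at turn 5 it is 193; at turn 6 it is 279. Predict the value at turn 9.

Write the value at m as h(m).
Write h(m) = am² + bm + c; the 3 given values yield a linear system in the 3 coefficients.
Solving, h(m) = 8m² - 2m + 3.
Then h(9) = 633.

633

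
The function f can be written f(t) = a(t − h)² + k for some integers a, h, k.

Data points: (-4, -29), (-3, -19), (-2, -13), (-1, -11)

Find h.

-1

First differences 10, 6, 2; second difference -4 = 2a, so a = -2.
Expanding, the t-coefficient is −2ah = 4h; matching it to the data gives h = -1, and then k = -11.
So f(t) = -2(t + 1)² − 11.
Hence h = -1.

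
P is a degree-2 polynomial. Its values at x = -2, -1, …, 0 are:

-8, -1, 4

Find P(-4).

-28

Write P(x) = ax² + bx + c; the 3 given values yield a linear system in the 3 coefficients.
Solving, P(x) = -x² + 4x + 4.
Then P(-4) = -28.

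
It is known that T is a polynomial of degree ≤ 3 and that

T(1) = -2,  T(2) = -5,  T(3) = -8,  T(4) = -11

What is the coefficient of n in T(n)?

-3

First differences: -3, -3, -3.
Level-1 differences are constant, so T has degree 1.
Fitting a degree-1 polynomial gives T(n) = -3n + 1.
The coefficient of n is -3.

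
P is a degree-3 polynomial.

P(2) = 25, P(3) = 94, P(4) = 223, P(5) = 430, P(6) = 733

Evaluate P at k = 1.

-2

Write P(k) = ak³ + bk² + ck + d; the 5 given values yield a linear system in the 4 coefficients.
Solving, P(k) = 3k³ + 3k² - 3k - 5.
Then P(1) = -2.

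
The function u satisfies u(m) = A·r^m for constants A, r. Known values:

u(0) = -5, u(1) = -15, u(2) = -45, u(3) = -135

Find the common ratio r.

Consecutive ratio: -15/(-5) = 3, and -45/(-15) = 3, so r = 3.
Then A·3^0 = -5 gives A = -5, and u(m) = -5·3^m.

3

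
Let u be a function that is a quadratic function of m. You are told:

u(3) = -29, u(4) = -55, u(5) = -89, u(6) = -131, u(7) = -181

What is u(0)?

Write u(m) = am² + bm + c; the 5 given values yield a linear system in the 3 coefficients.
Solving, u(m) = -4m² + 2m + 1.
Then u(0) = 1.

1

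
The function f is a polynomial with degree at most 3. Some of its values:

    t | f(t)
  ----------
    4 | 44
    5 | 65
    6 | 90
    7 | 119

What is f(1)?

5

First differences: 21, 25, 29. Second differences: 4, 4.
Level-2 differences are constant, so f has degree 2.
Fitting a degree-2 polynomial gives f(t) = 2t² + 3t.
Then f(1) = 5.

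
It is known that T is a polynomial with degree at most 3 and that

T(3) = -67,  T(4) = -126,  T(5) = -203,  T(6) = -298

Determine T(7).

-411

First differences: -59, -77, -95. Second differences: -18, -18.
Level-2 differences are constant, so T has degree 2.
Fitting a degree-2 polynomial gives T(n) = -9n² + 4n + 2.
Then T(7) = -411.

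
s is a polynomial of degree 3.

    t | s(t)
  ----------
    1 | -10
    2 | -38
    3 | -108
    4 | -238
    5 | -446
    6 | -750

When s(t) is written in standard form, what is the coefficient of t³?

-3

First differences: -28, -70, -130, -208, -304. Second differences: -42, -60, -78, -96. Third differences: -18, -18, -18.
Level-3 differences are constant, so s has degree 3.
Fitting a degree-3 polynomial gives s(t) = -3t³ - 3t² + 2t - 6.
The coefficient of t³ is -3.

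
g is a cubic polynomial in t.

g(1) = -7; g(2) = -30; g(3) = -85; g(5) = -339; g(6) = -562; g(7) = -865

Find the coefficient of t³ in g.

-2

Write g(t) = at³ + bt² + ct + d; the 6 given values yield a linear system in the 4 coefficients.
Solving, g(t) = -2t³ - 4t² + 3t - 4.
The coefficient of t³ is -2.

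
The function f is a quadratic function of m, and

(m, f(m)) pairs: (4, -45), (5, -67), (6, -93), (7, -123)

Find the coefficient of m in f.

-4

First differences: -22, -26, -30. Second differences: -4, -4.
Level-2 differences are constant, so f has degree 2.
Fitting a degree-2 polynomial gives f(m) = -2m² - 4m + 3.
The coefficient of m is -4.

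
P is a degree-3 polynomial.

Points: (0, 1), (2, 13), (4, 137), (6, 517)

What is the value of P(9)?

Write P(n) = an³ + bn² + cn + d; the 4 given values yield a linear system in the 4 coefficients.
Solving, P(n) = 3n³ - 4n² + 2n + 1.
Then P(9) = 1882.

1882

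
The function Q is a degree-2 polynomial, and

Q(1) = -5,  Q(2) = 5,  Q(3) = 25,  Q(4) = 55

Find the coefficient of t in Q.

Write Q(t) = at² + bt + c; the 4 given values yield a linear system in the 3 coefficients.
Solving, Q(t) = 5t² - 5t - 5.
The coefficient of t is -5.

-5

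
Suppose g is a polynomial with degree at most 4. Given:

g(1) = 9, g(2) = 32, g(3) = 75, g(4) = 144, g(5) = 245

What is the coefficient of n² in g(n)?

Write g(n) = an^4 + bn³ + cn² + dn + e; the 5 given values yield a linear system in the 5 coefficients.
Solving, the leading coefficient vanishes, and g(n) = n³ + 4n² + 4n.
The coefficient of n² is 4.

4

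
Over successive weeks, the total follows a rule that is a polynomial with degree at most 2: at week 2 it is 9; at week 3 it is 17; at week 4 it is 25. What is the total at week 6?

41

Write the value at k as g(k).
Write g(k) = ak² + bk + c; the 3 given values yield a linear system in the 3 coefficients.
Solving, the leading coefficient vanishes, and g(k) = 8k - 7.
Then g(6) = 41.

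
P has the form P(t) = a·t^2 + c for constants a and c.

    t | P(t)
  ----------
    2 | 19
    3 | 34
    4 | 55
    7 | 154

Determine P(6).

115

From P(2) = 19 and P(3) = 34: 4a + c = 19 and 9a + c = 34.
Subtracting: 5a = 15, so a = 3; then c = 19 − 3·4 = 7.
So P(t) = 3t² + 7, and P(6) = 115.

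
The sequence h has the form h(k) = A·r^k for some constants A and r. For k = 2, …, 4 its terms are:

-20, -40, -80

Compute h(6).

Consecutive ratio: -40/(-20) = 2, and -80/(-40) = 2, so r = 2.
Then A·2^2 = -20 gives A = -5, and h(k) = -5·2^k.
h(6) = -5·2^6 = -320.

-320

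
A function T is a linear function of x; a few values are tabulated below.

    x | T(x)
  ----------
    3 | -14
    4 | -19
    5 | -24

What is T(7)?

-34

First differences: -5, -5.
Level-1 differences are constant, so T has degree 1.
Fitting a degree-1 polynomial gives T(x) = -5x + 1.
Then T(7) = -34.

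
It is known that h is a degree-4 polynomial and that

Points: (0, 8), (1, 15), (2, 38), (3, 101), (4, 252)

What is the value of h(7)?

2073

Write h(n) = an^4 + bn³ + cn² + dn + e; the 5 given values yield a linear system in the 5 coefficients.
Solving, h(n) = n^4 - 2n³ + 7n² + n + 8.
Then h(7) = 2073.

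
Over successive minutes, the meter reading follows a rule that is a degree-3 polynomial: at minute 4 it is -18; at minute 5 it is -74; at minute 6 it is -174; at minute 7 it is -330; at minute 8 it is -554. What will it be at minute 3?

Write the value at t as g(t).
Write g(t) = at³ + bt² + ct + d; the 5 given values yield a linear system in the 4 coefficients.
Solving, g(t) = -2t³ + 8t² - 6t + 6.
Then g(3) = 6.

6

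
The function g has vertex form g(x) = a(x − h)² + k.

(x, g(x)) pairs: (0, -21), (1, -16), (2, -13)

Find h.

3

First differences 5, 3; second difference -2 = 2a, so a = -1.
Expanding, the x-coefficient is −2ah = 2h; matching it to the data gives h = 3, and then k = -12.
So g(x) = -1(x − 3)² − 12.
Hence h = 3.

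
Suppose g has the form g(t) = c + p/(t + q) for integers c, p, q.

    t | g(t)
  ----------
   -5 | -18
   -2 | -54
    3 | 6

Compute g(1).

(g(t) − c)(t + q) = p for each data point; the three points give a linear system in c and q, then p follows.
Solving: c = -6, q = 1, p = 48, so g(t) = -6 + 48/(t + 1).
Then g(1) = -6 + 48/2 = 18.

18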